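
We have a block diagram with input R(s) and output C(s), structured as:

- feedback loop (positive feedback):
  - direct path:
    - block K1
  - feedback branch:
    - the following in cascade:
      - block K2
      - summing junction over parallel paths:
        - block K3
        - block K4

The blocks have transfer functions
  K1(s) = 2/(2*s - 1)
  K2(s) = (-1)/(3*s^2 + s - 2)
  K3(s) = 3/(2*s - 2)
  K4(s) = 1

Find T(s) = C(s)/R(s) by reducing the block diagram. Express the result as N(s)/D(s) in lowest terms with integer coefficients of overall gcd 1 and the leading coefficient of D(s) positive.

First reduce the diagram to T(s).

Step 1 - reduce the parallel group K3, K4; result (2*s + 1)/(2*s - 2)
Step 2 - cascade K2, (K3+K4); result (-2*s - 1)/(6*s^3 - 4*s^2 - 6*s + 4)
Step 3 - collapse the loop (K1 forward, (K2*(K3+K4)) return), which is the overall transfer function T(s) = C(s)/R(s) in lowest terms

Answer: (6*s^3 - 4*s^2 - 6*s + 4)/(6*s^4 - 7*s^3 - 4*s^2 + 9*s - 1)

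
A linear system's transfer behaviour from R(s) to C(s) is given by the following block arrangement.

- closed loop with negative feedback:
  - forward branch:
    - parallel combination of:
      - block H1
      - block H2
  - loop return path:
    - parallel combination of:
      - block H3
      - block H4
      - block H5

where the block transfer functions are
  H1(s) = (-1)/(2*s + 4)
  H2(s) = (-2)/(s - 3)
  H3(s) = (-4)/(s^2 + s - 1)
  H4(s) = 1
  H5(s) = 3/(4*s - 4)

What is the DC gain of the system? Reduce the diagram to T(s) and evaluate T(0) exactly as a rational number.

Step 1. add H1, H2 (parallel), giving (-5*s - 5)/(2*s^2 - 2*s - 12)
Step 2. parallel reduction of H3, H4, H5, giving (4*s^3 + 3*s^2 - 21*s + 17)/(4*s^3 - 8*s + 4)
Step 3. apply the feedback formula to (H1+H2), (H3+H4+H5), giving (-20*s^4 - 20*s^3 + 40*s^2 + 20*s - 20)/(8*s^5 - 28*s^4 - 99*s^3 + 114*s^2 + 108*s - 133)
That last expression is T(s); at s = 0 only the constant terms survive, so T(0) = -20/(-133) = 20/133.

Hence the answer: 20/133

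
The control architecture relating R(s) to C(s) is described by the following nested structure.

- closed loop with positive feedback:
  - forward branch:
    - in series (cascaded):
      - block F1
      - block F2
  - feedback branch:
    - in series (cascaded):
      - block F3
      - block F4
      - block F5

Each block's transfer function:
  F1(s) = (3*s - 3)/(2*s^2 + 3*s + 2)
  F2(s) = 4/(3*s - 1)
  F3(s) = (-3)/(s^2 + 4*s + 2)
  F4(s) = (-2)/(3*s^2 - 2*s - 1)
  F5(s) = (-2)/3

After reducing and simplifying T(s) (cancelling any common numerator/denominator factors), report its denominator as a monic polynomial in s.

The answer is s^6 + 11*s^5/2 + 80*s^4/9 + 115*s^3/18 + s^2 - 7*s/9 + 22/9.

Reasoning:
1. multiply F1, F2 (series) = (12*s - 12)/(6*s^3 + 7*s^2 + 3*s - 2)
2. cascade F3, F4, F5 = (-4)/(3*s^4 + 10*s^3 - 3*s^2 - 8*s - 2)
3. feedback reduction of (F1*F2), (F3*F4*F5) = (36*s^4 + 120*s^3 - 36*s^2 - 96*s - 24)/(18*s^6 + 99*s^5 + 160*s^4 + 115*s^3 + 18*s^2 - 14*s + 44)
No further cancellation is possible in the step-3 result, so that is T(s). Its denominator becomes monic after dividing by the leading coefficient 18.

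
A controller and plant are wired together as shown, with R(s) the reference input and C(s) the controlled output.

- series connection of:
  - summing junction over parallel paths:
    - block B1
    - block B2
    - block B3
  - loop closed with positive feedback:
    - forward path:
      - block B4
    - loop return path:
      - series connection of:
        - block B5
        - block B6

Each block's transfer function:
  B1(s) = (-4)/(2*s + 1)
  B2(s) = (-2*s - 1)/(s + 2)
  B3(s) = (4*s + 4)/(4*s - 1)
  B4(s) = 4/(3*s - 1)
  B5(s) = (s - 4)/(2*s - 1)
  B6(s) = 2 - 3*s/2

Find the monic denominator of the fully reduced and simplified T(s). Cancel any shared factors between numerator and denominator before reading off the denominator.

Step 1: add B1, B2, B3 (parallel) = (17 - 8*s^3)/(8*s^3 + 18*s^2 + 3*s - 2)
Step 2: series reduction of B5, B6 = (-3*s^2 + 16*s - 16)/(4*s - 2)
Step 3: reduce the feedback loop with forward B4 and return (B5*B6) = (8*s - 4)/(12*s^2 - 37*s + 33)
Step 4: cascade (B1+B2+B3), [B4/(1-B4*(B5*B6))] = (-64*s^4 + 32*s^3 + 136*s - 68)/(96*s^5 - 80*s^4 - 366*s^3 + 459*s^2 + 173*s - 66)
Step 4 gives the fully reduced T(s), with no common factor left to cancel. The denominator's leading coefficient is 96, so divide each of its coefficients by 96 to get the monic form.

Answer: s^5 - 5*s^4/6 - 61*s^3/16 + 153*s^2/32 + 173*s/96 - 11/16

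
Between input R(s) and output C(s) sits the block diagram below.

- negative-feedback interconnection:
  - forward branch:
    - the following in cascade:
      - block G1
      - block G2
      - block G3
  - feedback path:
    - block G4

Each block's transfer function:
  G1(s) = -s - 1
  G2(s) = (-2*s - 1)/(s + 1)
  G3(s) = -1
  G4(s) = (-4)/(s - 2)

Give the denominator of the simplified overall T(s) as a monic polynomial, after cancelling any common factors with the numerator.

(1) reduce the series chain G1, G2, G3 = -2*s - 1
(2) close the feedback loop around (G1*G2*G3), G4 = (-2*s^2 + 3*s + 2)/(9*s + 2)
Step 2 gives the fully reduced T(s), with no common factor left to cancel. The denominator's leading coefficient is 9, so divide each of its coefficients by 9 to get the monic form.

Answer: s + 2/9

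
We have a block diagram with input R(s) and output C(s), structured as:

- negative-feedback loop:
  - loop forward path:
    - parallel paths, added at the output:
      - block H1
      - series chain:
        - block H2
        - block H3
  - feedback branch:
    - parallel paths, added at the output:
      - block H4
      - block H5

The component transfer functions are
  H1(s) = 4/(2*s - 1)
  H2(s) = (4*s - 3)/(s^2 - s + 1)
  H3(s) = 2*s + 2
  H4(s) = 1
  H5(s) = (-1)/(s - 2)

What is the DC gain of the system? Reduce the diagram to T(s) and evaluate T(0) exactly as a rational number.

1. reduce the series chain H2, H3; result (8*s^2 + 2*s - 6)/(s^2 - s + 1)
2. add H1, (H2*H3) (parallel); result (16*s^3 - 18*s + 10)/(2*s^3 - 3*s^2 + 3*s - 1)
3. sum the parallel branches H4, H5; result (s - 3)/(s - 2)
4. reduce the feedback loop with forward (H1+(H2*H3)) and return (H4+H5); result (16*s^4 - 32*s^3 - 18*s^2 + 46*s - 20)/(18*s^4 - 55*s^3 - 9*s^2 + 57*s - 28)
DC gain: substitute s = 0 into T(s) from step 4: T(0) = -20/(-28) = 5/7.

Hence the answer: 5/7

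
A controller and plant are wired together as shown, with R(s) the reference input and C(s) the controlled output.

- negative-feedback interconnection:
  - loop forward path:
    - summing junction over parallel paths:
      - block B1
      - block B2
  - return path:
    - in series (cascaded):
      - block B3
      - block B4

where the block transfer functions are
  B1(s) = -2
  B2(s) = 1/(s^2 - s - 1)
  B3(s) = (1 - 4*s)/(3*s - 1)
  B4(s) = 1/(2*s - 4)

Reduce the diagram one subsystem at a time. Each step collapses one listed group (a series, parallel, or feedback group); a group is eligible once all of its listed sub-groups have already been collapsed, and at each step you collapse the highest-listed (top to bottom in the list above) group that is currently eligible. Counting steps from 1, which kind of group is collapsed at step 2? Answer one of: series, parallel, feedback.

Reducing step by step:

Step 1: add B1, B2 (parallel)
Step 2: multiply B3, B4 (series)
Step 3: apply the feedback formula to (B1+B2), (B3*B4)
So the answer for step 2 is series.

Answer: series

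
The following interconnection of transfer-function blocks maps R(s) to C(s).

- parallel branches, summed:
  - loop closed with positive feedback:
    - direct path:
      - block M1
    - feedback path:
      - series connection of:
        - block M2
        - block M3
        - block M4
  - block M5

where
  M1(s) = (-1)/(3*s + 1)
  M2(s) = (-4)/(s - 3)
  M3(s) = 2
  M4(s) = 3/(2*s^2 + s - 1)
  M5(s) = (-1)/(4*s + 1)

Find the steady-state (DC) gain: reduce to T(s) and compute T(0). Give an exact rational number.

Step 1. combine M2, M3, M4 in series -> (-24)/(2*s^3 - 5*s^2 - 4*s + 3)
Step 2. reduce the feedback loop with forward M1 and return (M2*M3*M4) -> (-2*s^3 + 5*s^2 + 4*s - 3)/(6*s^4 - 13*s^3 - 17*s^2 + 5*s - 21)
Step 3. reduce the parallel group [M1/(1-M1*(M2*M3*M4))], M5 -> (-14*s^4 + 31*s^3 + 38*s^2 - 13*s + 18)/(24*s^5 - 46*s^4 - 81*s^3 + 3*s^2 - 79*s - 21)
Evaluating the step-3 result (the overall T(s)) at s = 0 gives T(0) = 18/(-21) = -6/7.

Hence the answer: -6/7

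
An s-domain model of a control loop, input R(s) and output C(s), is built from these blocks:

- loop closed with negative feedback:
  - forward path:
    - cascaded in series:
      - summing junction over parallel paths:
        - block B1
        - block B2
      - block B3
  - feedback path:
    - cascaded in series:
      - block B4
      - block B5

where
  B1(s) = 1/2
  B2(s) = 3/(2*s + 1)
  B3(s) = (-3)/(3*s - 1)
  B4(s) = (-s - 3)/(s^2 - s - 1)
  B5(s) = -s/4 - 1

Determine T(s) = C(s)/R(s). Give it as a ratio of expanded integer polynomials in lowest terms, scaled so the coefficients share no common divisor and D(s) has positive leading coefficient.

Step 1 - reduce the parallel group B1, B2 gives (2*s + 7)/(4*s + 2)
Step 2 - cascade (B1+B2), B3 gives (-6*s - 21)/(12*s^2 + 2*s - 2)
Step 3 - cascade B4, B5 gives (s^2 + 7*s + 12)/(4*s^2 - 4*s - 4)
Step 4 - close the feedback loop around ((B1+B2)*B3), (B4*B5) - this is the overall T(s), already in the required normalized form

Therefore the answer is (-24*s^3 - 60*s^2 + 108*s + 84)/(48*s^4 - 46*s^3 - 127*s^2 - 219*s - 244).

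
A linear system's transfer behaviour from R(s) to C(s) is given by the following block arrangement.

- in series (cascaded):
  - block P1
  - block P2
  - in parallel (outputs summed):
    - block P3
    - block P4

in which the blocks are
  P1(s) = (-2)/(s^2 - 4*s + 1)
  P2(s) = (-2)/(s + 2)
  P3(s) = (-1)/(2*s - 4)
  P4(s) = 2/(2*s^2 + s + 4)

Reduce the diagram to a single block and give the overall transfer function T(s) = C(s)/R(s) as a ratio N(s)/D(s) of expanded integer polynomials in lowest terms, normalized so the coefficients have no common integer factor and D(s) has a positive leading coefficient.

Answer: (-4*s^2 + 6*s - 24)/(2*s^6 - 7*s^5 - 6*s^4 + 13*s^3 - 4*s^2 + 60*s - 16)

Working:
[1] combine P3, P4 in parallel, giving (-2*s^2 + 3*s - 12)/(4*s^3 - 6*s^2 + 4*s - 16)
[2] series reduction of P1, P2, (P3+P4); the result is T(s) itself (integer coefficients, no common factor, positive leading denominator coefficient)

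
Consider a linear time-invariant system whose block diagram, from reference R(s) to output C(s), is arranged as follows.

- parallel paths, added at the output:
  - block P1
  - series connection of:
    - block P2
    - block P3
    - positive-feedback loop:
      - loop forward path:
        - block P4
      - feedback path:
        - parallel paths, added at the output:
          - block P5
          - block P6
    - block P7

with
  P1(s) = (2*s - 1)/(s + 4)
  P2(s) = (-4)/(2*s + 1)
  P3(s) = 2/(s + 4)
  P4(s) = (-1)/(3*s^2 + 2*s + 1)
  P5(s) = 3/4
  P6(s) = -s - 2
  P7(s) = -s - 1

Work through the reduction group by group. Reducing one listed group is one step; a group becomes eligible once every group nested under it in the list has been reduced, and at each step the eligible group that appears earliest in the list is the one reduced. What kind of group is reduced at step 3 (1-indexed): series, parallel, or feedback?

[1] sum the parallel branches P5, P6
[2] collapse the loop (P4 forward, (P5+P6) return)
[3] reduce the series chain P2, P3, [P4/(1-P4*(P5+P6))], P7
[4] parallel reduction of P1, (P2*P3*[P4/(1-P4*(P5+P6))]*P7)
So the answer for step 3 is series.

Therefore the answer is series.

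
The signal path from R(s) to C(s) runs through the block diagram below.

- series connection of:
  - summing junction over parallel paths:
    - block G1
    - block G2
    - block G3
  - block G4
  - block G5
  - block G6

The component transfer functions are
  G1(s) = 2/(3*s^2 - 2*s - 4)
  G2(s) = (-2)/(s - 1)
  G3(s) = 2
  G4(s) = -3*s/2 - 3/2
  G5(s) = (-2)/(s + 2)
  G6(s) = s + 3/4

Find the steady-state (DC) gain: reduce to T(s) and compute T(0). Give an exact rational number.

Step 1 - combine G1, G2, G3 in parallel, giving (6*s^3 - 16*s^2 + 2*s + 14)/(3*s^3 - 5*s^2 - 2*s + 4)
Step 2 - multiply (G1+G2+G3), G4, G5, G6 (series), giving (36*s^5 - 33*s^4 - 129*s^3 + 33*s^2 + 156*s + 63)/(6*s^4 + 2*s^3 - 24*s^2 + 16)
Evaluating the step-2 result (the overall T(s)) at s = 0 gives T(0) = 63/16.

Therefore the answer is 63/16.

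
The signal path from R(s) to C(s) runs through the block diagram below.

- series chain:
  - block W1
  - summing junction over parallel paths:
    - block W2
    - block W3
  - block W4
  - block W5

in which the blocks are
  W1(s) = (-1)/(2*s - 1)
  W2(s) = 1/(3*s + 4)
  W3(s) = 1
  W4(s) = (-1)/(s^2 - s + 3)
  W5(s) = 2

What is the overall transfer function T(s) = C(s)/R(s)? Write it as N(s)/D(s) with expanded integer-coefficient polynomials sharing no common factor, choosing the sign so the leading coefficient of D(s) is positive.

Reducing step by step:

[1] sum the parallel branches W2, W3 -> (3*s + 5)/(3*s + 4)
[2] reduce the series chain W1, (W2+W3), W4, W5, giving the overall T(s)

Answer: (6*s + 10)/(6*s^4 - s^3 + 9*s^2 + 19*s - 12)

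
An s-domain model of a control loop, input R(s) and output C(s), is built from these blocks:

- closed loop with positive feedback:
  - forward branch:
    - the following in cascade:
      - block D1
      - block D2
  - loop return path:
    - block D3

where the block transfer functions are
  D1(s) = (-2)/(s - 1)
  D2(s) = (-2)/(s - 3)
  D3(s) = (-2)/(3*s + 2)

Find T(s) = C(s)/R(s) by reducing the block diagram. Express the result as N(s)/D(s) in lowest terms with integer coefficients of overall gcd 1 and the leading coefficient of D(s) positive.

First reduce the diagram to T(s).

[1] reduce the series chain D1, D2 gives 4/(s^2 - 4*s + 3)
[2] collapse the loop ((D1*D2) forward, D3 return): this yields T(s), and no further normalization is needed

Answer: (12*s + 8)/(3*s^3 - 10*s^2 + s + 14)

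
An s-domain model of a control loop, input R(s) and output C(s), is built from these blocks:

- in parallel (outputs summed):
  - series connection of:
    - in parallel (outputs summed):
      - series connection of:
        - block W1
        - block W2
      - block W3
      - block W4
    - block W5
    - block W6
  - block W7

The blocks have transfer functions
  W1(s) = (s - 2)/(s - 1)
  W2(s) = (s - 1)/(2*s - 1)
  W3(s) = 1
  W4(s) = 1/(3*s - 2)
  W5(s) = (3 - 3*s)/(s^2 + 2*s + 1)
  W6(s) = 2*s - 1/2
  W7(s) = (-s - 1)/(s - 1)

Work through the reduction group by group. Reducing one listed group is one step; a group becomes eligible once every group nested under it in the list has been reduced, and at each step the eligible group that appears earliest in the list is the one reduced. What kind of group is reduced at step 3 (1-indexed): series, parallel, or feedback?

(1) reduce the series chain W1, W2
(2) sum the parallel branches (W1*W2), W3, W4
(3) reduce the series chain ((W1*W2)+W3+W4), W5, W6
(4) parallel reduction of (((W1*W2)+W3+W4)*W5*W6), W7
The group at step 3 is a series group.

Final answer: series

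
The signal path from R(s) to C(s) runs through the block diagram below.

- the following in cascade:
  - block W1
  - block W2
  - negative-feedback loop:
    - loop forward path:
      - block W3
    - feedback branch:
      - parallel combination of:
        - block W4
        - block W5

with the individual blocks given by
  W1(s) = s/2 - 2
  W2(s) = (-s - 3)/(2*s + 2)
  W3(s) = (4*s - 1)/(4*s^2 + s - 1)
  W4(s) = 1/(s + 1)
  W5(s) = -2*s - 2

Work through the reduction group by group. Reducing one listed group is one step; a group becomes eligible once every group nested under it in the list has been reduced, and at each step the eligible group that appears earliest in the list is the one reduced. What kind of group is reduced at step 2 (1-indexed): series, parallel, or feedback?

Answer: feedback

Working:
[1] combine W4, W5 in parallel
[2] close the feedback loop around W3, (W4+W5)
[3] reduce the series chain W1, W2, [W3/(1+W3*(W4+W5))]
The group at step 2 is a feedback group.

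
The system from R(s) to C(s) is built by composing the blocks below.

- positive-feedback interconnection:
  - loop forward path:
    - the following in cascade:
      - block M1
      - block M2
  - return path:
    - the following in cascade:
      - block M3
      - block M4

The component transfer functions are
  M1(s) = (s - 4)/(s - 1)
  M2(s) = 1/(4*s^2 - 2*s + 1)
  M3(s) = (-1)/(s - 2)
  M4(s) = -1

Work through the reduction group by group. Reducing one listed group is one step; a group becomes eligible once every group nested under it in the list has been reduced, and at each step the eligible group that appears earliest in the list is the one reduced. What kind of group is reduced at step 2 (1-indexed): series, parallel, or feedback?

Answer: series

Working:
Step 1: multiply M1, M2 (series)
Step 2: multiply M3, M4 (series)
Step 3: feedback reduction of (M1*M2), (M3*M4)
So the answer for step 2 is series.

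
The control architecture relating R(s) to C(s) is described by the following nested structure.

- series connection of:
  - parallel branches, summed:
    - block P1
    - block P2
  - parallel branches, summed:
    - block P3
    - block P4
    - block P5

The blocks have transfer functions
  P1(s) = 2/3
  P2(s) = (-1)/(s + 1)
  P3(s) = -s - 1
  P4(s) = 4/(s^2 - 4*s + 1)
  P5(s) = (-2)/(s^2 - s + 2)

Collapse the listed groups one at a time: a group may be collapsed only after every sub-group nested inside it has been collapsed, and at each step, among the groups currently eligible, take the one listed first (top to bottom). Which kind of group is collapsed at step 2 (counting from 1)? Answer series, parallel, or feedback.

Reducing step by step:

Step 1. combine P1, P2 in parallel
Step 2. add P3, P4, P5 (parallel)
Step 3. series reduction of (P1+P2), (P3+P4+P5)
Step 2: parallel.

Answer: parallel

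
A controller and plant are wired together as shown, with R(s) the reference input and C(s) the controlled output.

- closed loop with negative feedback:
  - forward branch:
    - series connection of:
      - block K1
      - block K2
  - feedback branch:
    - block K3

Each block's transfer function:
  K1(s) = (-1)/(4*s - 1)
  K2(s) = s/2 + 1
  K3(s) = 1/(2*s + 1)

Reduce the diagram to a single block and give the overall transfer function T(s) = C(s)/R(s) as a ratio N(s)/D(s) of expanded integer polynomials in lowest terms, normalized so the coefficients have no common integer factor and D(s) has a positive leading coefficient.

1. reduce the series chain K1, K2 = (-s - 2)/(8*s - 2)
2. apply the feedback formula to (K1*K2), K3 - this is the overall T(s), already in the required normalized form

Hence the answer: (-2*s^2 - 5*s - 2)/(16*s^2 + 3*s - 4)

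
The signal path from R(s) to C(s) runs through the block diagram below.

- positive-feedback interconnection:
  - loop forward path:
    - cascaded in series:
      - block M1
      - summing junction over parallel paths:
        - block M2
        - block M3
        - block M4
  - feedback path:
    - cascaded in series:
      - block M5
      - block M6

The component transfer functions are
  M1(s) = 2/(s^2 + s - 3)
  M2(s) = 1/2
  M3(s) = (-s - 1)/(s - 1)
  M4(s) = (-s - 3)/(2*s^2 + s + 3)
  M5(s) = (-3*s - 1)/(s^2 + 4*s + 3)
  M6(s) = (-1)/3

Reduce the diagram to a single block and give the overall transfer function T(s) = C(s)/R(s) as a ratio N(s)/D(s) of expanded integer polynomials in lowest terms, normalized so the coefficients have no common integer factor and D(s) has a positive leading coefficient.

[1] reduce the parallel group M2, M3, M4; result (-2*s^3 - 9*s^2 - 10*s - 3)/(4*s^3 - 2*s^2 + 4*s - 6)
[2] multiply M1, (M2+M3+M4) (series); result (-2*s^3 - 9*s^2 - 10*s - 3)/(2*s^5 + s^4 - 5*s^3 + 2*s^2 - 9*s + 9)
[3] series reduction of M5, M6; result (3*s + 1)/(3*s^2 + 12*s + 9)
[4] feedback reduction of (M1*(M2+M3+M4)), (M5*M6) - this is the overall T(s), already in the required normalized form

Final answer: (-6*s^3 - 27*s^2 - 30*s - 9)/(6*s^5 + 3*s^4 - 15*s^3 + 12*s^2 - 22*s + 28)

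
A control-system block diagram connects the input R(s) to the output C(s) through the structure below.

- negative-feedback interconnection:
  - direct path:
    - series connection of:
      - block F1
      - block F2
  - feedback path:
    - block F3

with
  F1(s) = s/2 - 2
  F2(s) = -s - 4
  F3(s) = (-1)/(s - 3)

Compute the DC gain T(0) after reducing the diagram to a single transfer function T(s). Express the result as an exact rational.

Step 1 - combine F1, F2 in series -> 8 - s^2/2
Step 2 - collapse the loop ((F1*F2) forward, F3 return) -> (-s^3 + 3*s^2 + 16*s - 48)/(s^2 + 2*s - 22)
Step 2 gives the overall T(s). Then T(0) = -48/(-22) = 24/11.

Answer: 24/11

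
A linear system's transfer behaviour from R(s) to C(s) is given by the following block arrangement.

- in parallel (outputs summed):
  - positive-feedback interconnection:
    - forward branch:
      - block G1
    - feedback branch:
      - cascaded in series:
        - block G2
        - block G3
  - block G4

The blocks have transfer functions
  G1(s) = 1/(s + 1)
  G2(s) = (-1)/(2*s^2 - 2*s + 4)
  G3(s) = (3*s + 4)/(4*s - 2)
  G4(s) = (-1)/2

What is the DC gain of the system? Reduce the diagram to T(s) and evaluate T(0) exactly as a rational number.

Answer: 3/2

Working:
Step 1. multiply G2, G3 (series), giving (-3*s - 4)/(8*s^3 - 12*s^2 + 20*s - 8)
Step 2. close the feedback loop around G1, (G2*G3), giving (8*s^3 - 12*s^2 + 20*s - 8)/(8*s^4 - 4*s^3 + 8*s^2 + 15*s - 4)
Step 3. reduce the parallel group [G1/(1-G1*(G2*G3))], G4, giving (-8*s^4 + 20*s^3 - 32*s^2 + 25*s - 12)/(16*s^4 - 8*s^3 + 16*s^2 + 30*s - 8)
Evaluating the step-3 result (the overall T(s)) at s = 0 gives T(0) = -12/(-8) = 3/2.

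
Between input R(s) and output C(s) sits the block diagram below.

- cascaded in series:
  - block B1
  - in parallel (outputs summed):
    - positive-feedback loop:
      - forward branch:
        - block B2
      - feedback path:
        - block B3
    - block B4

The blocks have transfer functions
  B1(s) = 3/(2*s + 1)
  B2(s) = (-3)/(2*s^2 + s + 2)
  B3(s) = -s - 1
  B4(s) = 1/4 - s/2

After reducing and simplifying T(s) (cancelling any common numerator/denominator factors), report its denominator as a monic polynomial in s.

Step 1 - close the feedback loop around B2, B3, giving (-3)/(2*s^2 - 2*s - 1)
Step 2 - sum the parallel branches [B2/(1-B2*B3)], B4, giving (-4*s^3 + 6*s^2 - 13)/(8*s^2 - 8*s - 4)
Step 3 - series reduction of B1, ([B2/(1-B2*B3)]+B4), giving (-12*s^3 + 18*s^2 - 39)/(16*s^3 - 8*s^2 - 16*s - 4)
The result of step 3 is T(s) in lowest terms. Its denominator has leading coefficient 16; dividing the denominator through by 16 makes it monic.

Hence the answer: s^3 - s^2/2 - s - 1/4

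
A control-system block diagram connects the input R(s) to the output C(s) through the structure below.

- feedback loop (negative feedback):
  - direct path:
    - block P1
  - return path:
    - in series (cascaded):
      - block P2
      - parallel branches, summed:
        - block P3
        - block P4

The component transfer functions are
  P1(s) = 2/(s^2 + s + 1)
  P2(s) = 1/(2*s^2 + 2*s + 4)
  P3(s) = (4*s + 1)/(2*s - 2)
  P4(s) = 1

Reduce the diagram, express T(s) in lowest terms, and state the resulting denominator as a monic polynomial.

First reduce the diagram to T(s).

1. reduce the parallel group P3, P4, giving (6*s - 1)/(2*s - 2)
2. multiply P2, (P3+P4) (series), giving (6*s - 1)/(4*s^3 + 4*s - 8)
3. close the feedback loop around P1, (P2*(P3+P4)), giving (4*s^3 + 4*s - 8)/(2*s^5 + 2*s^4 + 4*s^3 - 2*s^2 + 4*s - 5)
No further cancellation is possible in the step-3 result, so that is T(s). Its denominator becomes monic after dividing by the leading coefficient 2.

Answer: s^5 + s^4 + 2*s^3 - s^2 + 2*s - 5/2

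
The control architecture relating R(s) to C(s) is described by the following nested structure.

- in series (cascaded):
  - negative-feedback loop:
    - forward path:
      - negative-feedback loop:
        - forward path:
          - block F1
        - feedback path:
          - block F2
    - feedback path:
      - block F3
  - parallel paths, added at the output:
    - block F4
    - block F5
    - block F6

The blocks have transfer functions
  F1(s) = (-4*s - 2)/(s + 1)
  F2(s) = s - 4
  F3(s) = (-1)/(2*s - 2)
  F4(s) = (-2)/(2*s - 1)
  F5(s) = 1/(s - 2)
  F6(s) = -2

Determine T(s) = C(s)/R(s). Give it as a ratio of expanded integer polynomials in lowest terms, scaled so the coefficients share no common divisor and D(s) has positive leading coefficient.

Step 1. collapse the loop (F1 forward, F2 return) = (4*s + 2)/(4*s^2 - 15*s - 9)
Step 2. feedback reduction of [F1/(1+F1*F2)], F3 = (4*s^2 - 2*s - 2)/(4*s^3 - 19*s^2 + 4*s + 8)
Step 3. reduce the parallel group F4, F5, F6 = (-4*s^2 + 10*s - 1)/(2*s^2 - 5*s + 2)
Step 4. reduce the series chain [[F1/(1+F1*F2)]/(1+[F1/(1+F1*F2)]*F3)], (F4+F5+F6): this yields T(s), and no further normalization is needed

Hence the answer: (-16*s^4 + 48*s^3 - 16*s^2 - 18*s + 2)/(8*s^5 - 58*s^4 + 111*s^3 - 42*s^2 - 32*s + 16)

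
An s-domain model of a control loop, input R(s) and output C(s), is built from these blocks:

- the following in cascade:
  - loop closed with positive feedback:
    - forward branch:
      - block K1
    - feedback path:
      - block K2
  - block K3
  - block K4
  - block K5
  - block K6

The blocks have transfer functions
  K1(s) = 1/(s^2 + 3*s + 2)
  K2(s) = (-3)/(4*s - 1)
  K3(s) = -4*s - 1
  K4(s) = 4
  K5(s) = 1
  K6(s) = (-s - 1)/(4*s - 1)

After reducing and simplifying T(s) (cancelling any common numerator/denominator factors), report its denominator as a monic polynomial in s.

[1] close the feedback loop around K1, K2 = (4*s - 1)/(4*s^3 + 11*s^2 + 5*s + 1)
[2] multiply [K1/(1-K1*K2)], K3, K4, K5, K6 (series) = (16*s^2 + 20*s + 4)/(4*s^3 + 11*s^2 + 5*s + 1)
The result of step 2 is T(s) in lowest terms. Its denominator has leading coefficient 4; dividing the denominator through by 4 makes it monic.

Therefore the answer is s^3 + 11*s^2/4 + 5*s/4 + 1/4.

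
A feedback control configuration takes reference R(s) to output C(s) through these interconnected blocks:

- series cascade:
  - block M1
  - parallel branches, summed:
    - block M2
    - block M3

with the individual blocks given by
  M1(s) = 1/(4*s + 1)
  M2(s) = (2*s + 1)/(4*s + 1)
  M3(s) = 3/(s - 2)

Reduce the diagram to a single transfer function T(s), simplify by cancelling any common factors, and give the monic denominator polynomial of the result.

Step 1. sum the parallel branches M2, M3; result (2*s^2 + 9*s + 1)/(4*s^2 - 7*s - 2)
Step 2. series reduction of M1, (M2+M3); result (2*s^2 + 9*s + 1)/(16*s^3 - 24*s^2 - 15*s - 2)
The result of step 2 is T(s) in lowest terms. Its denominator has leading coefficient 16; dividing the denominator through by 16 makes it monic.

Hence the answer: s^3 - 3*s^2/2 - 15*s/16 - 1/8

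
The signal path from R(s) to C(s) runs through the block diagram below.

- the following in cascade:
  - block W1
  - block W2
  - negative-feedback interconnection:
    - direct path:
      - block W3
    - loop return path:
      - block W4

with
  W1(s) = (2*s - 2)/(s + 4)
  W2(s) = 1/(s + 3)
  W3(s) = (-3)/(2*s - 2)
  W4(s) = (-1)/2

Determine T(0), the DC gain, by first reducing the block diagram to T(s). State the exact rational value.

Reducing step by step:

(1) feedback reduction of W3, W4, giving (-6)/(4*s - 1)
(2) cascade W1, W2, [W3/(1+W3*W4)], giving (12 - 12*s)/(4*s^3 + 27*s^2 + 41*s - 12)
Step 2 gives the overall T(s). Then T(0) = 12/(-12) = -1.

Answer: -1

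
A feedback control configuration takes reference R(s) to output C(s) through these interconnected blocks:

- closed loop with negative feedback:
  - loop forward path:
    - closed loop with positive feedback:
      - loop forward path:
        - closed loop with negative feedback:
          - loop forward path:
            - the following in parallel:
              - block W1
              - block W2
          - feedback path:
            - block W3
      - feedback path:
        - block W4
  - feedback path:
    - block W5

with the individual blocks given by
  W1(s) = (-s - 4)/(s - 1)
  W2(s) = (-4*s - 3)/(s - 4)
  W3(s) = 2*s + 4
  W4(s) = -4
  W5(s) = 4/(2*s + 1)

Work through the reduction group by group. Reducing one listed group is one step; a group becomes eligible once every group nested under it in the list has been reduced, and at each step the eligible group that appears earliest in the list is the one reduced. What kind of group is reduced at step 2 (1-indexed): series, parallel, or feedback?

Answer: feedback

Working:
Step 1: combine W1, W2 in parallel
Step 2: apply the feedback formula to (W1+W2), W3
Step 3: collapse the loop ([(W1+W2)/(1+(W1+W2)*W3)] forward, W4 return)
Step 4: apply the feedback formula to [[(W1+W2)/(1+(W1+W2)*W3)]/(1-[(W1+W2)/(1+(W1+W2)*W3)]*W4)], W5
At step 2 the group reduced is feedback.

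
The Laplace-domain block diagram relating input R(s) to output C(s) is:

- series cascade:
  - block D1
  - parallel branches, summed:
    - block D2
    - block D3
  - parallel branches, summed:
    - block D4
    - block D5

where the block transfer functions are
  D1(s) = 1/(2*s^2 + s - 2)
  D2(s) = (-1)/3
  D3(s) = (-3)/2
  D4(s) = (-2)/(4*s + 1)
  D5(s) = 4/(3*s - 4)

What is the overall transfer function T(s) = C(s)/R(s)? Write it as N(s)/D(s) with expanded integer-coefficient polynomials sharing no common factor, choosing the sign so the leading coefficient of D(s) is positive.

[1] combine D2, D3 in parallel = (-11)/6
[2] sum the parallel branches D4, D5 = (10*s + 12)/(12*s^2 - 13*s - 4)
[3] multiply D1, (D2+D3), (D4+D5) (series), which is the overall transfer function T(s) = C(s)/R(s) in lowest terms

Answer: (-55*s - 66)/(72*s^4 - 42*s^3 - 135*s^2 + 66*s + 24)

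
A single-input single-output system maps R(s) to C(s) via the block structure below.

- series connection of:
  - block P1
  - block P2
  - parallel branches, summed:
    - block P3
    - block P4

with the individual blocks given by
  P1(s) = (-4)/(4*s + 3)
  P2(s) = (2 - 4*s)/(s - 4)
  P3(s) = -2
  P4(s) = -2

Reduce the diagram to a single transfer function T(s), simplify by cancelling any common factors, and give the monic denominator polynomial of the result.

1. combine P3, P4 in parallel: -4
2. reduce the series chain P1, P2, (P3+P4): (32 - 64*s)/(4*s^2 - 13*s - 12)
The result of step 2 is T(s) in lowest terms. Its denominator has leading coefficient 4; dividing the denominator through by 4 makes it monic.

Answer: s^2 - 13*s/4 - 3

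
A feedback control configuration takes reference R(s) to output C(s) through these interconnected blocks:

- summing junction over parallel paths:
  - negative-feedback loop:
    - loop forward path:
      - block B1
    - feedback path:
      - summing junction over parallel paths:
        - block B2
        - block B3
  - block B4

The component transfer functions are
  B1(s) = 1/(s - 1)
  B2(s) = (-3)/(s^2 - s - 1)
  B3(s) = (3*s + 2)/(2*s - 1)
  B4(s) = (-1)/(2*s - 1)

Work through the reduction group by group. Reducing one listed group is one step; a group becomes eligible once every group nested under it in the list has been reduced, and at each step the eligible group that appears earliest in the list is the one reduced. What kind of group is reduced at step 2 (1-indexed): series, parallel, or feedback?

The answer is feedback.

Reasoning:
(1) parallel reduction of B2, B3
(2) feedback reduction of B1, (B2+B3)
(3) parallel reduction of [B1/(1+B1*(B2+B3))], B4
Step 2: feedback.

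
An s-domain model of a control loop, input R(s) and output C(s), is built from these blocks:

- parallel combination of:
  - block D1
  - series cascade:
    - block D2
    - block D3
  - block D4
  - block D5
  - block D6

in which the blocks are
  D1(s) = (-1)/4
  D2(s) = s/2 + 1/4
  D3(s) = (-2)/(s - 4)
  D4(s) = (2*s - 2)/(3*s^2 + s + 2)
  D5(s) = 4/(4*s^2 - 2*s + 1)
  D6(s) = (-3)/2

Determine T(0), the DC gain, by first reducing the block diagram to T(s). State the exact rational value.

1. cascade D2, D3, giving (-2*s - 1)/(2*s - 8)
2. parallel reduction of D1, (D2*D3), D4, D5, D6, giving (-132*s^5 + 366*s^4 - 279*s^3 + 307*s^2 - 236*s - 44)/(48*s^5 - 200*s^4 + 68*s^3 - 156*s^2 + 56*s - 32)
The step-2 result is T(s). Setting s = 0: T(0) = -44/(-32) = 11/8.

Hence the answer: 11/8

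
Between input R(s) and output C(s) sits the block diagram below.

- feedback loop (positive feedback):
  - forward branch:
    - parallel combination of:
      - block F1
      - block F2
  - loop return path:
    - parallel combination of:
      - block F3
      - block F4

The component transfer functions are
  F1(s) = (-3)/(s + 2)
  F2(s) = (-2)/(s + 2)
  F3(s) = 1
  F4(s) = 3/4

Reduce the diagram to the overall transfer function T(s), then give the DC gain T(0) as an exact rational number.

Step 1 - sum the parallel branches F1, F2 -> (-5)/(s + 2)
Step 2 - parallel reduction of F3, F4 -> 7/4
Step 3 - reduce the feedback loop with forward (F1+F2) and return (F3+F4) -> (-20)/(4*s + 43)
The step-3 result is T(s). Setting s = 0: T(0) = -20/43.

Hence the answer: -20/43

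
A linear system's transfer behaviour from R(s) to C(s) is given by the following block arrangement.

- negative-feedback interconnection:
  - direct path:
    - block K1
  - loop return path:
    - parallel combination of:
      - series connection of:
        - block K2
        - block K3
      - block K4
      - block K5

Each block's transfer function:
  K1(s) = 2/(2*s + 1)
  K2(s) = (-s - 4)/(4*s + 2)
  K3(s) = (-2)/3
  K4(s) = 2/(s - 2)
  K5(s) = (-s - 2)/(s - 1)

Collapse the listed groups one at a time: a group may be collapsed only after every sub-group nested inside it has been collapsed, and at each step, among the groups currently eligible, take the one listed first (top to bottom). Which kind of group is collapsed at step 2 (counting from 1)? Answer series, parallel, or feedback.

1. reduce the series chain K2, K3
2. add (K2*K3), K4, K5 (parallel)
3. collapse the loop (K1 forward, ((K2*K3)+K4+K5) return)
So the answer for step 2 is parallel.

Therefore the answer is parallel.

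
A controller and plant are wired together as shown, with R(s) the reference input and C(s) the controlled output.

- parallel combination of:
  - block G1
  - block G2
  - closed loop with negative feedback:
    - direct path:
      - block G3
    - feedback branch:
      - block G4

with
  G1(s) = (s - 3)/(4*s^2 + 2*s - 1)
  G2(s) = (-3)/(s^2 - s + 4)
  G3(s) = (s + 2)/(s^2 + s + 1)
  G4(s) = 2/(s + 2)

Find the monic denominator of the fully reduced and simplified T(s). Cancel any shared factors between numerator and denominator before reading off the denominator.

First reduce the diagram to T(s).

Step 1. close the feedback loop around G3, G4: (s + 2)/(s^2 + s + 3)
Step 2. sum the parallel branches G1, G2, [G3/(1+G3*G4)]: (5*s^5 - 9*s^4 - 3*s^3 - 21*s^2 + 8*s - 35)/(4*s^6 + 2*s^5 + 23*s^4 + 16*s^3 + 44*s^2 + 23*s - 12)
That last expression is T(s), already simplified. Scaling its denominator by 1/4 (the reciprocal of the leading coefficient) yields the monic denominator.

Answer: s^6 + s^5/2 + 23*s^4/4 + 4*s^3 + 11*s^2 + 23*s/4 - 3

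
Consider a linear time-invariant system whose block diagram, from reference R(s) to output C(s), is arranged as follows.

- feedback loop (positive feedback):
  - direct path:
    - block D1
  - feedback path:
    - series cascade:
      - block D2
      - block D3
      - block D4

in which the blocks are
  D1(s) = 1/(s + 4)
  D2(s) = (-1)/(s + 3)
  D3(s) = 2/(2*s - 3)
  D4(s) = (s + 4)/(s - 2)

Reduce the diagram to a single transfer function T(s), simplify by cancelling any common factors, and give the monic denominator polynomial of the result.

First reduce the diagram to T(s).

(1) cascade D2, D3, D4, giving (-2*s - 8)/(2*s^3 - s^2 - 15*s + 18)
(2) reduce the feedback loop with forward D1 and return (D2*D3*D4), giving (2*s^3 - s^2 - 15*s + 18)/(2*s^4 + 7*s^3 - 19*s^2 - 40*s + 80)
Step 2 gives the fully reduced T(s), with no common factor left to cancel. The denominator's leading coefficient is 2, so divide each of its coefficients by 2 to get the monic form.

Answer: s^4 + 7*s^3/2 - 19*s^2/2 - 20*s + 40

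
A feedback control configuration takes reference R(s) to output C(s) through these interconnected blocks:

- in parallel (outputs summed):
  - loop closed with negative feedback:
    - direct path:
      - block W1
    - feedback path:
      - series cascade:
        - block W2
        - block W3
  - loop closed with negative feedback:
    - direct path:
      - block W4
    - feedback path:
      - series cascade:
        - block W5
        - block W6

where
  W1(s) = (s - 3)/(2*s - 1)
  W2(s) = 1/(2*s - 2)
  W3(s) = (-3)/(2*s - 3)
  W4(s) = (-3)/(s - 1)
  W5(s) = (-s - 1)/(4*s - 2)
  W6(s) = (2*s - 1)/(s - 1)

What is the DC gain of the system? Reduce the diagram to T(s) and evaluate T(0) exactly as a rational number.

Answer: -24/5

Working:
Step 1: reduce the series chain W2, W3 -> (-3)/(4*s^2 - 10*s + 6)
Step 2: close the feedback loop around W1, (W2*W3) -> (4*s^3 - 22*s^2 + 36*s - 18)/(8*s^3 - 24*s^2 + 19*s + 3)
Step 3: multiply W5, W6 (series) -> (-s - 1)/(2*s - 2)
Step 4: feedback reduction of W4, (W5*W6) -> (6 - 6*s)/(2*s^2 - s + 5)
Step 5: add [W1/(1+W1*(W2*W3))], [W4/(1+W4*(W5*W6))] (parallel) -> (8*s^5 - 96*s^4 + 306*s^3 - 440*s^2 + 294*s - 72)/(16*s^5 - 56*s^4 + 102*s^3 - 133*s^2 + 92*s + 15)
Evaluating the step-5 result (the overall T(s)) at s = 0 gives T(0) = -72/15 = -24/5.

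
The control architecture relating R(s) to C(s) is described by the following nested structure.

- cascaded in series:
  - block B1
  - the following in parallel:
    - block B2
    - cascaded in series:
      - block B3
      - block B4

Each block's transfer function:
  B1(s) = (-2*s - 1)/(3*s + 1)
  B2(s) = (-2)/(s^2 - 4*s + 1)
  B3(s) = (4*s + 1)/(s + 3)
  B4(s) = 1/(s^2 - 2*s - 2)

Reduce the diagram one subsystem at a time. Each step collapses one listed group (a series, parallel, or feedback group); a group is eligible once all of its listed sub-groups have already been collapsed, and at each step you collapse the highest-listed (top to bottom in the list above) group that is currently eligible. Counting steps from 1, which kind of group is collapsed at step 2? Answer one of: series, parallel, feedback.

The answer is parallel.

Reasoning:
[1] reduce the series chain B3, B4
[2] add B2, (B3*B4) (parallel)
[3] series reduction of B1, (B2+(B3*B4))
The group at step 2 is a parallel group.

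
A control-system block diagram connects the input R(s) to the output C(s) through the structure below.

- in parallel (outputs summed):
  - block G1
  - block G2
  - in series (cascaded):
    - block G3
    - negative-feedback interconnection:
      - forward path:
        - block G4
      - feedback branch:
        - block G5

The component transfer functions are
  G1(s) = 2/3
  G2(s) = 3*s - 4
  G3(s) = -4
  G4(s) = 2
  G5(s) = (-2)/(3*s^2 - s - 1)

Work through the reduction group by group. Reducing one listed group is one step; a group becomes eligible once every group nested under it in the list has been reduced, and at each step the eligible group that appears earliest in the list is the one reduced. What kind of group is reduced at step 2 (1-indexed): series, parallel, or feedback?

Answer: series

Working:
[1] close the feedback loop around G4, G5
[2] series reduction of G3, [G4/(1+G4*G5)]
[3] add G1, G2, (G3*[G4/(1+G4*G5)]) (parallel)
So the answer for step 2 is series.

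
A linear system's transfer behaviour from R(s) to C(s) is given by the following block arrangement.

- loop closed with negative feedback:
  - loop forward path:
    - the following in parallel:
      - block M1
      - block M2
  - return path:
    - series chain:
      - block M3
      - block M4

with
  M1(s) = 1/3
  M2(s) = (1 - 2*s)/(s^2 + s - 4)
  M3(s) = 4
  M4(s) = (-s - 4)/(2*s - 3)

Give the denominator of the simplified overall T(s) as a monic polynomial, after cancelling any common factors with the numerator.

Answer: s^3 + s^2/2 + 51*s/2 + 26

Working:
Step 1: combine M1, M2 in parallel gives (s^2 - 5*s - 1)/(3*s^2 + 3*s - 12)
Step 2: cascade M3, M4 gives (-4*s - 16)/(2*s - 3)
Step 3: apply the feedback formula to (M1+M2), (M3*M4) gives (2*s^3 - 13*s^2 + 13*s + 3)/(2*s^3 + s^2 + 51*s + 52)
No further cancellation is possible in the step-3 result, so that is T(s). Its denominator becomes monic after dividing by the leading coefficient 2.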